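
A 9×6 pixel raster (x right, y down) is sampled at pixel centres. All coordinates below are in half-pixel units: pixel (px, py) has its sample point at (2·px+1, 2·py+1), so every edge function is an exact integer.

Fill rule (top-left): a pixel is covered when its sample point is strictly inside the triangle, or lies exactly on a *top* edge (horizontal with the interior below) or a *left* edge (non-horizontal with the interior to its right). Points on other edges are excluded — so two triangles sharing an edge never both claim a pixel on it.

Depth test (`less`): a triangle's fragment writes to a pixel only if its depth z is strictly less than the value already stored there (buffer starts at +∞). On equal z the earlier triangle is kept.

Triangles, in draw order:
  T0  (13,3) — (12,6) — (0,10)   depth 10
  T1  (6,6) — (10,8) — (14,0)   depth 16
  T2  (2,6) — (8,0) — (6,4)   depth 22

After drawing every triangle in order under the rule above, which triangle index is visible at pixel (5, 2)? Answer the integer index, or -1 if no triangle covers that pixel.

T0:
  2·area = 32
  edge (13, 3)→(12, 6): d=(-1,3) right/bottom  bias=-1
  edge (12, 6)→(0, 10): d=(-12,4) right/bottom  bias=-1
  edge (0, 10)→(13, 3): d=(13,-7) top-left  bias=+0
    (6,1)@(13, 3): e=[0,32,0] → ·  [on edge]
    (5,2)@(11, 5): e=[4,16,12] → #
    (6,2)@(13, 5): e=[-2,8,26] → ·
    (7,2)@(15, 5): e=[-8,0,40] → ·  [on edge]
    (3,3)@(7, 7): e=[14,8,10] → #
    (4,3)@(9, 7): e=[8,0,24] → ·  [on edge]
    (5,3)@(11, 7): e=[2,-8,38] → ·
    (1,4)@(3, 9): e=[24,0,8] → ·  [on edge]
    (3,4)@(7, 9): e=[12,-16,36] → ·
    (5,4)@(11, 9): e=[0,-32,64] → ·  [on edge]
  covered (2 px):
    · · · · · · · · ·
    · · · · · · · · ·
    · · · · · # · · ·
    · · · # · · · · ·
    · · · · · · · · ·
    · · · · · · · · ·
T1:
  2·area = 40  (B↔C swapped to make it positive)
  edge (6, 6)→(14, 0): d=(8,-6) top-left  bias=+0
  edge (14, 0)→(10, 8): d=(-4,8) right/bottom  bias=-1
  edge (10, 8)→(6, 6): d=(-4,-2) top-left  bias=+0
    (6,0)@(13, 1): e=[2,4,34] → #
    (7,0)@(15, 1): e=[14,-12,38] → ·
    (5,1)@(11, 3): e=[6,12,22] → #
    (6,1)@(13, 3): e=[18,-4,26] → ·
    (4,2)@(9, 5): e=[10,20,10] → #
    (6,2)@(13, 5): e=[34,-12,18] → ·
    (4,3)@(9, 7): e=[26,12,2] → #
    (5,3)@(11, 7): e=[38,-4,6] → ·
    (4,4)@(9, 9): e=[42,4,-6] → ·
  covered (5 px):
    · · · · · · # · ·
    · · · · · # · · ·
    · · · · # # · · ·
    · · · · # · · · ·
    · · · · · · · · ·
    · · · · · · · · ·
T2:
  2·area = 12
  edge (2, 6)→(8, 0): d=(6,-6) top-left  bias=+0
  edge (8, 0)→(6, 4): d=(-2,4) right/bottom  bias=-1
  edge (6, 4)→(2, 6): d=(-4,2) right/bottom  bias=-1
    (3,0)@(7, 1): e=[0,2,10] → #  [on edge]
    (4,0)@(9, 1): e=[12,-6,6] → ·
    (2,1)@(5, 3): e=[0,6,6] → #  [on edge]
    (3,1)@(7, 3): e=[12,-2,2] → ·
    (1,2)@(3, 5): e=[0,10,2] → #  [on edge]
    (2,2)@(5, 5): e=[12,2,-2] → ·
    (0,3)@(1, 7): e=[0,14,-2] → ·  [on edge]
    (1,3)@(3, 7): e=[12,6,-6] → ·
  covered (3 px):
    · · · # · · · · ·
    · · # · · · · · ·
    · # · · · · · · ·
    · · · · · · · · ·
    · · · · · · · · ·
    · · · · · · · · ·

Z-buffer (winner per pixel, '.' = empty):
  . . . 2 . . 1 . .
  . . 2 . . 1 . . .
  . 2 . . 1 0 . . .
  . . . 0 1 . . . .
  . . . . . . . . .
  . . . . . . . . .

Final: 0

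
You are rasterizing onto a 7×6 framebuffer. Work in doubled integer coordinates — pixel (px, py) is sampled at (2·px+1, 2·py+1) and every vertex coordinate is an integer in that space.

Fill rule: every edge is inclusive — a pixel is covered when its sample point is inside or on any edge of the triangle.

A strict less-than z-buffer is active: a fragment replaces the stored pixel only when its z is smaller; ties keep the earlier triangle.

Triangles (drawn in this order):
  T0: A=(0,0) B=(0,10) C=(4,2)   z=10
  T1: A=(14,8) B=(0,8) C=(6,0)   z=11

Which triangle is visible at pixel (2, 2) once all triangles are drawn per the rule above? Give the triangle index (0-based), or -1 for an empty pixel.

T0:
  2·area = 40  (B↔C swapped to make it positive)
  edge (0, 0)→(4, 2): d=(4,2) inclusive
  edge (4, 2)→(0, 10): d=(-4,8) inclusive
  edge (0, 10)→(0, 0): d=(0,-10) inclusive
    (0,0)@(1, 1): e=[2,28,10] → █
    (1,0)@(3, 1): e=[-2,12,30] → ·
    (0,1)@(1, 3): e=[10,20,10] → █
    (1,1)@(3, 3): e=[6,4,30] → █
    (2,1)@(5, 3): e=[2,-12,50] → ·
    (0,2)@(1, 5): e=[18,12,10] → █
    (1,2)@(3, 5): e=[14,-4,30] → ·
    (0,3)@(1, 7): e=[26,4,10] → █
    (1,3)@(3, 7): e=[22,-12,30] → ·
    (0,4)@(1, 9): e=[34,-4,10] → ·
  covered (5 px):
    █ · · · · · ·
    █ █ · · · · ·
    █ · · · · · ·
    █ · · · · · ·
    · · · · · · ·
    · · · · · · ·
T1:
  2·area = 112
  edge (14, 8)→(0, 8): d=(-14,0) inclusive
  edge (0, 8)→(6, 0): d=(6,-8) inclusive
  edge (6, 0)→(14, 8): d=(8,8) inclusive
    (3,0)@(7, 1): e=[98,14,0] → █  [on edge]
    (4,0)@(9, 1): e=[98,30,-16] → ·
    (2,1)@(5, 3): e=[70,10,32] → █
    (4,1)@(9, 3): e=[70,42,0] → █  [on edge]
    (5,1)@(11, 3): e=[70,58,-16] → ·
    (1,2)@(3, 5): e=[42,6,64] → █
    (5,2)@(11, 5): e=[42,70,0] → █  [on edge]
    (6,2)@(13, 5): e=[42,86,-16] → ·
    (0,3)@(1, 7): e=[14,2,96] → █
    (6,3)@(13, 7): e=[14,98,0] → █  [on edge]
    (0,4)@(1, 9): e=[-14,14,112] → ·
    (1,4)@(3, 9): e=[-14,30,96] → ·
  covered (16 px):
    · · · █ · · ·
    · · █ █ █ · ·
    · █ █ █ █ █ ·
    █ █ █ █ █ █ █
    · · · · · · ·
    · · · · · · ·

Z-buffer (winner per pixel, '.' = empty):
  0 . . 1 . . .
  0 0 1 1 1 . .
  0 1 1 1 1 1 .
  0 1 1 1 1 1 1
  . . . . . . .
  . . . . . . .

Result: 1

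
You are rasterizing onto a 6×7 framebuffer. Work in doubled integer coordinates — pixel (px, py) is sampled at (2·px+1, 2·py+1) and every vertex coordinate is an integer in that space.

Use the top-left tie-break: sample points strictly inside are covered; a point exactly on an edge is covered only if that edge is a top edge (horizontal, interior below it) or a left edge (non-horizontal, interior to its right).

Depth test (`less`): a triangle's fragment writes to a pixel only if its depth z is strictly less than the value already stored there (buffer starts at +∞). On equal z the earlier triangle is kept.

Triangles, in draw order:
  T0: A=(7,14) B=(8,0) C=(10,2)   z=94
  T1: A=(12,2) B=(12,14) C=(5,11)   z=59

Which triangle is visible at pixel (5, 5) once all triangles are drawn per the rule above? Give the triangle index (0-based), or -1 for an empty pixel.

T0:
  2·area = 30
  edge (7, 14)→(8, 0): d=(1,-14) top-left  bias=+0
  edge (8, 0)→(10, 2): d=(2,2) right/bottom  bias=-1
  edge (10, 2)→(7, 14): d=(-3,12) right/bottom  bias=-1
    (4,0)@(9, 1): e=[15,0,15] → .  [on edge]
    (4,1)@(9, 3): e=[17,4,9] → X
    (5,1)@(11, 3): e=[45,0,-15] → .  [on edge]
    (4,2)@(9, 5): e=[19,8,3] → X
    (5,2)@(11, 5): e=[47,4,-21] → .
    (4,3)@(9, 7): e=[21,12,-3] → .
  covered (2 px):
    . . . . . .
    . . . . X .
    . . . . X .
    . . . . . .
    . . . . . .
    . . . . . .
    . . . . . .
T1:
  2·area = 84
  edge (12, 2)→(12, 14): d=(0,12) right/bottom  bias=-1
  edge (12, 14)→(5, 11): d=(-7,-3) top-left  bias=+0
  edge (5, 11)→(12, 2): d=(7,-9) top-left  bias=+0
    (5,2)@(11, 5): e=[12,60,12] → X
    (4,3)@(9, 7): e=[36,40,8] → X
    (3,4)@(7, 9): e=[60,20,4] → X
    (2,5)@(5, 11): e=[84,0,0] → X  [on edge]
    (2,6)@(5, 13): e=[84,-14,14] → .
    (3,6)@(7, 13): e=[60,-8,32] → .
    (4,6)@(9, 13): e=[36,-2,50] → .
    (5,6)@(11, 13): e=[12,4,68] → X
  covered (11 px):
    . . . . . .
    . . . . . .
    . . . . . X
    . . . . X X
    . . . X X X
    . . X X X X
    . . . . . X

Z-buffer (winner per pixel, '.' = empty):
  . . . . . .
  . . . . 0 .
  . . . . 0 1
  . . . . 1 1
  . . . 1 1 1
  . . 1 1 1 1
  . . . . . 1

Final: 1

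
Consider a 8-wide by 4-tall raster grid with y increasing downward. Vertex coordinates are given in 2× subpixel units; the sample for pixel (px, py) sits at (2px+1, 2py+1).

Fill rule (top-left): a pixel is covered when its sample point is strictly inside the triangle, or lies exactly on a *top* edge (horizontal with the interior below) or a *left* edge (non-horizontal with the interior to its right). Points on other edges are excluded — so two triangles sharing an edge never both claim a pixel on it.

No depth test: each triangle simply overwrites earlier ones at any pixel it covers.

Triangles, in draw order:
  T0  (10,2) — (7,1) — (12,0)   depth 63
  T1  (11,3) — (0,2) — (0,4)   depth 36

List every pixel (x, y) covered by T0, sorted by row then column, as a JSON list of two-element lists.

T0:
  2·area = 8
  edge (10, 2)→(7, 1): d=(-3,-1) top-left  bias=+0
  edge (7, 1)→(12, 0): d=(5,-1) top-left  bias=+0
  edge (12, 0)→(10, 2): d=(-2,2) right/bottom  bias=-1
    (3,0)@(7, 1): e=[0,0,8] → X  [on edge]
    (4,0)@(9, 1): e=[2,2,4] → X
    (5,0)@(11, 1): e=[4,4,0] → .  [on edge]
    (3,1)@(7, 3): e=[-6,10,4] → .
    (4,1)@(9, 3): e=[-4,12,0] → .  [on edge]
    (6,1)@(13, 3): e=[0,16,-8] → .  [on edge]
    (3,2)@(7, 5): e=[-12,20,0] → .  [on edge]
    (2,3)@(5, 7): e=[-20,28,0] → .  [on edge]
  covered (2 px):
    . . . X X . . .
    . . . . . . . .
    . . . . . . . .
    . . . . . . . .
T1:
  2·area = 22  (B↔C swapped to make it positive)
  edge (11, 3)→(0, 4): d=(-11,1) right/bottom  bias=-1
  edge (0, 4)→(0, 2): d=(0,-2) top-left  bias=+0
  edge (0, 2)→(11, 3): d=(11,1) right/bottom  bias=-1
    (0,1)@(1, 3): e=[10,2,10] → X
    (1,1)@(3, 3): e=[8,6,8] → X
    (2,1)@(5, 3): e=[6,10,6] → X
    (3,1)@(7, 3): e=[4,14,4] → X
    (4,1)@(9, 3): e=[2,18,2] → X
    (5,1)@(11, 3): e=[0,22,0] → .  [on edge]
    (0,2)@(1, 5): e=[-12,2,32] → .
    (1,2)@(3, 5): e=[-14,6,30] → .
    (2,2)@(5, 5): e=[-16,10,28] → .
    (3,2)@(7, 5): e=[-18,14,26] → .
    (4,2)@(9, 5): e=[-20,18,24] → .
  covered (5 px):
    . . . . . . . .
    X X X X X . . .
    . . . . . . . .
    . . . . . . . .

Result: [[3,0],[4,0]]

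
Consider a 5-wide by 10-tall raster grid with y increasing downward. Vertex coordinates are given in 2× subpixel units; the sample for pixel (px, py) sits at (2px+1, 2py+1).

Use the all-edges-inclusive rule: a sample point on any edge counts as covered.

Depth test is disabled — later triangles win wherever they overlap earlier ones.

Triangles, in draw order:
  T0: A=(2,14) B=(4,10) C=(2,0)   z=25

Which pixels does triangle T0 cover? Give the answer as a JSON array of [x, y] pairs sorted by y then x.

T0:
  2·area = 28  (B↔C swapped to make it positive)
  edge (2, 14)→(2, 0): d=(0,-14) inclusive
  edge (2, 0)→(4, 10): d=(2,10) inclusive
  edge (4, 10)→(2, 14): d=(-2,4) inclusive
    (1,2)@(3, 5): e=[14,0,14] → X  [on edge]
    (2,2)@(5, 5): e=[42,-20,6] → .
    (1,3)@(3, 7): e=[14,4,10] → X
    (2,3)@(5, 7): e=[42,-16,2] → .
    (1,4)@(3, 9): e=[14,8,6] → X
    (2,4)@(5, 9): e=[42,-12,-2] → .
    (1,5)@(3, 11): e=[14,12,2] → X
    (2,5)@(5, 11): e=[42,-8,-6] → .
    (1,6)@(3, 13): e=[14,16,-2] → .
    (2,7)@(5, 15): e=[42,0,-14] → .  [on edge]
  covered (4 px):
    . . . . .
    . . . . .
    . X . . .
    . X . . .
    . X . . .
    . X . . .
    . . . . .
    . . . . .
    . . . . .
    . . . . .

Answer: [[1,2],[1,3],[1,4],[1,5]]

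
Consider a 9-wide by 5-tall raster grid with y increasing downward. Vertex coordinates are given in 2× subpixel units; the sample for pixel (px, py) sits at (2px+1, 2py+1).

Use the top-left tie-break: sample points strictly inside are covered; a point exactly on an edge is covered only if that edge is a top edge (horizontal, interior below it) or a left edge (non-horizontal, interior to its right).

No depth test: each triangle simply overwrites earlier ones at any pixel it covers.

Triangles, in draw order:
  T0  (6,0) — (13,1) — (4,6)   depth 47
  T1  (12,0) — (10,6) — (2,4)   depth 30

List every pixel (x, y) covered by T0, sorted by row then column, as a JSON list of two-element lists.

T0:
  2·area = 44
  edge (6, 0)→(13, 1): d=(7,1) right/bottom  bias=-1
  edge (13, 1)→(4, 6): d=(-9,5) right/bottom  bias=-1
  edge (4, 6)→(6, 0): d=(2,-6) top-left  bias=+0
    (3,0)@(7, 1): e=[6,30,8] → X
    (4,0)@(9, 1): e=[4,20,20] → X
    (5,0)@(11, 1): e=[2,10,32] → X
    (6,0)@(13, 1): e=[0,0,44] → .  [on edge]
    (2,1)@(5, 3): e=[22,22,0] → X  [on edge]
    (5,1)@(11, 3): e=[16,-8,36] → .
    (2,2)@(5, 5): e=[36,4,4] → X
    (3,2)@(7, 5): e=[34,-6,16] → .
    (4,2)@(9, 5): e=[32,-16,28] → .
    (2,3)@(5, 7): e=[50,-14,8] → .
    (1,4)@(3, 9): e=[66,-22,0] → .  [on edge]
  covered (7 px):
    . . . X X X . . .
    . . X X X . . . .
    . . X . . . . . .
    . . . . . . . . .
    . . . . . . . . .
T1:
  2·area = 52
  edge (12, 0)→(10, 6): d=(-2,6) right/bottom  bias=-1
  edge (10, 6)→(2, 4): d=(-8,-2) top-left  bias=+0
  edge (2, 4)→(12, 0): d=(10,-4) top-left  bias=+0
    (5,0)@(11, 1): e=[4,42,6] → X
    (6,0)@(13, 1): e=[-8,46,14] → .
    (2,1)@(5, 3): e=[36,14,2] → X
    (3,1)@(7, 3): e=[24,18,10] → X
    (4,1)@(9, 3): e=[12,22,18] → X
    (5,1)@(11, 3): e=[0,26,26] → .  [on edge]
    (2,2)@(5, 5): e=[32,-2,22] → .
    (3,2)@(7, 5): e=[20,2,30] → X
    (5,2)@(11, 5): e=[-4,10,46] → .
    (3,3)@(7, 7): e=[16,-14,50] → .
    (4,3)@(9, 7): e=[4,-10,58] → .
    (4,4)@(9, 9): e=[0,-26,78] → .  [on edge]
  covered (6 px):
    . . . . . X . . .
    . . X X X . . . .
    . . . X X . . . .
    . . . . . . . . .
    . . . . . . . . .

Result: [[3,0],[4,0],[5,0],[2,1],[3,1],[4,1],[2,2]]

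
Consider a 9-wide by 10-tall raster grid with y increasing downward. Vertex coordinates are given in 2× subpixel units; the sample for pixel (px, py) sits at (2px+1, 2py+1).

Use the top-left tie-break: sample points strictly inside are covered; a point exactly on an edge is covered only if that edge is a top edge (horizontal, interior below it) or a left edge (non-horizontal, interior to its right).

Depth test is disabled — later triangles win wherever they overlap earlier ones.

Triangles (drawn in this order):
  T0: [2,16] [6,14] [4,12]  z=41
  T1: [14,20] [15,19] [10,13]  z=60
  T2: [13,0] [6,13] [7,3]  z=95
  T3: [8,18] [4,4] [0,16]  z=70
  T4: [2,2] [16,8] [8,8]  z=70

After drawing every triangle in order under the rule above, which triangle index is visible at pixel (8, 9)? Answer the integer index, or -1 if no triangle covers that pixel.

T0:
  2·area = 12  (B↔C swapped to make it positive)
  edge (2, 16)→(4, 12): d=(2,-4) top-left  bias=+0
  edge (4, 12)→(6, 14): d=(2,2) right/bottom  bias=-1
  edge (6, 14)→(2, 16): d=(-4,2) right/bottom  bias=-1
    (0,4)@(1, 9): e=[-18,0,30] → ·  [on edge]
    (1,5)@(3, 11): e=[-6,0,18] → ·  [on edge]
    (2,6)@(5, 13): e=[6,0,6] → ·  [on edge]
    (1,7)@(3, 15): e=[2,8,2] → █
    (2,7)@(5, 15): e=[10,4,-2] → ·
    (3,7)@(7, 15): e=[18,0,-6] → ·  [on edge]
    (1,8)@(3, 17): e=[6,12,-6] → ·
    (4,8)@(9, 17): e=[30,0,-18] → ·  [on edge]
    (5,9)@(11, 19): e=[42,0,-30] → ·  [on edge]
  covered (1 px):
    · · · · · · · · ·
    · · · · · · · · ·
    · · · · · · · · ·
    · · · · · · · · ·
    · · · · · · · · ·
    · · · · · · · · ·
    · · · · · · · · ·
    · █ · · · · · · ·
    · · · · · · · · ·
    · · · · · · · · ·
T1:
  2·area = 11  (B↔C swapped to make it positive)
  edge (14, 20)→(10, 13): d=(-4,-7) top-left  bias=+0
  edge (10, 13)→(15, 19): d=(5,6) right/bottom  bias=-1
  edge (15, 19)→(14, 20): d=(-1,1) right/bottom  bias=-1
    (2,3)@(5, 7): e=[-11,0,22] → ·  [on edge]
    (6,8)@(13, 17): e=[5,2,4] → █
    (7,8)@(15, 17): e=[19,-10,2] → ·
    (8,8)@(17, 17): e=[33,-22,0] → ·  [on edge]
    (6,9)@(13, 19): e=[-3,12,2] → ·
    (7,9)@(15, 19): e=[11,0,0] → ·  [on edge]
  covered (1 px):
    · · · · · · · · ·
    · · · · · · · · ·
    · · · · · · · · ·
    · · · · · · · · ·
    · · · · · · · · ·
    · · · · · · · · ·
    · · · · · · · · ·
    · · · · · · · · ·
    · · · · · · █ · ·
    · · · · · · · · ·
T2:
  2·area = 57
  edge (13, 0)→(6, 13): d=(-7,13) right/bottom  bias=-1
  edge (6, 13)→(7, 3): d=(1,-10) top-left  bias=+0
  edge (7, 3)→(13, 0): d=(6,-3) top-left  bias=+0
    (5,0)@(11, 1): e=[19,38,0] → █  [on edge]
    (6,0)@(13, 1): e=[-7,58,6] → ·
    (3,1)@(7, 3): e=[57,0,0] → █  [on edge]
    (4,1)@(9, 3): e=[31,20,6] → █
    (6,1)@(13, 3): e=[-21,60,18] → ·
    (1,2)@(3, 5): e=[95,-38,0] → ·  [on edge]
    (3,2)@(7, 5): e=[43,2,12] → █
    (5,2)@(11, 5): e=[-9,42,24] → ·
    (3,3)@(7, 7): e=[29,4,24] → █
    (5,3)@(11, 7): e=[-23,44,36] → ·
    (3,4)@(7, 9): e=[15,6,36] → █
    (4,4)@(9, 9): e=[-11,26,42] → ·
  covered (10 px):
    · · · · · █ · · ·
    · · · █ █ █ · · ·
    · · · █ █ · · · ·
    · · · █ █ · · · ·
    · · · █ · · · · ·
    · · · █ · · · · ·
    · · · · · · · · ·
    · · · · · · · · ·
    · · · · · · · · ·
    · · · · · · · · ·
T3:
  2·area = 104  (B↔C swapped to make it positive)
  edge (8, 18)→(0, 16): d=(-8,-2) top-left  bias=+0
  edge (0, 16)→(4, 4): d=(4,-12) top-left  bias=+0
  edge (4, 4)→(8, 18): d=(4,14) right/bottom  bias=-1
    (2,0)@(5, 1): e=[130,0,-26] → ·  [on edge]
    (1,3)@(3, 7): e=[78,0,26] → █  [on edge]
    (2,3)@(5, 7): e=[82,24,-2] → ·
    (1,4)@(3, 9): e=[62,8,34] → █
    (2,4)@(5, 9): e=[66,32,6] → █
    (3,4)@(7, 9): e=[70,56,-22] → ·
    (1,5)@(3, 11): e=[46,16,42] → █
    (3,5)@(7, 11): e=[54,64,-14] → ·
    (0,6)@(1, 13): e=[26,0,78] → █  [on edge]
    (3,6)@(7, 13): e=[38,72,-6] → ·
    (0,7)@(1, 15): e=[10,8,86] → █
    (3,7)@(7, 15): e=[22,80,2] → █
  covered (14 px):
    · · · · · · · · ·
    · · · · · · · · ·
    · · · · · · · · ·
    · █ · · · · · · ·
    · █ █ · · · · · ·
    · █ █ · · · · · ·
    █ █ █ · · · · · ·
    █ █ █ █ · · · · ·
    · · █ █ · · · · ·
    · · · · · · · · ·
T4:
  2·area = 48
  edge (2, 2)→(16, 8): d=(14,6) right/bottom  bias=-1
  edge (16, 8)→(8, 8): d=(-8,0) right/bottom  bias=-1
  edge (8, 8)→(2, 2): d=(-6,-6) top-left  bias=+0
    (0,0)@(1, 1): e=[-8,56,0] → ·  [on edge]
    (1,1)@(3, 3): e=[8,40,0] → █  [on edge]
    (2,1)@(5, 3): e=[-4,40,12] → ·
    (1,2)@(3, 5): e=[36,24,-12] → ·
    (2,2)@(5, 5): e=[24,24,0] → █  [on edge]
    (3,2)@(7, 5): e=[12,24,12] → █
    (4,2)@(9, 5): e=[0,24,24] → ·  [on edge]
    (2,3)@(5, 7): e=[52,8,-12] → ·
    (3,3)@(7, 7): e=[40,8,0] → █  [on edge]
    (4,3)@(9, 7): e=[28,8,12] → █
    (5,3)@(11, 7): e=[16,8,24] → █
    (6,3)@(13, 7): e=[4,8,36] → █
    (4,4)@(9, 9): e=[56,-8,0] → ·  [on edge]
    (5,5)@(11, 11): e=[72,-24,0] → ·  [on edge]
    (6,6)@(13, 13): e=[88,-40,0] → ·  [on edge]
    (7,7)@(15, 15): e=[104,-56,0] → ·  [on edge]
    (8,8)@(17, 17): e=[120,-72,0] → ·  [on edge]
  covered (7 px):
    · · · · · · · · ·
    · █ · · · · · · ·
    · · █ █ · · · · ·
    · · · █ █ █ █ · ·
    · · · · · · · · ·
    · · · · · · · · ·
    · · · · · · · · ·
    · · · · · · · · ·
    · · · · · · · · ·
    · · · · · · · · ·

Z-buffer (winner per pixel, '.' = empty):
  . . . . . 2 . . .
  . 4 . 2 2 2 . . .
  . . 4 4 2 . . . .
  . 3 . 4 4 4 4 . .
  . 3 3 2 . . . . .
  . 3 3 2 . . . . .
  3 3 3 . . . . . .
  3 3 3 3 . . . . .
  . . 3 3 . . 1 . .
  . . . . . . . . .

Final: -1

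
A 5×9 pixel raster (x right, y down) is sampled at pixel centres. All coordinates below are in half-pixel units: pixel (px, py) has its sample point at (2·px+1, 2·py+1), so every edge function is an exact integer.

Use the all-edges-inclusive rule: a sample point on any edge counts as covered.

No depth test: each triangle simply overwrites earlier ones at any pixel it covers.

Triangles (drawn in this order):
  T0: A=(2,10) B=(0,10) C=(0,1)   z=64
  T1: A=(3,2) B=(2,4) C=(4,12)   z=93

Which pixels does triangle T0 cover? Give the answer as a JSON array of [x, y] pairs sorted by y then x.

T0:
  2·area = 18
  edge (2, 10)→(0, 10): d=(-2,0) inclusive
  edge (0, 10)→(0, 1): d=(0,-9) inclusive
  edge (0, 1)→(2, 10): d=(2,9) inclusive
    (0,3)@(1, 7): e=[6,9,3] → █
    (1,3)@(3, 7): e=[6,27,-15] → ·
    (0,4)@(1, 9): e=[2,9,7] → █
    (1,4)@(3, 9): e=[2,27,-11] → ·
    (0,5)@(1, 11): e=[-2,9,11] → ·
  covered (2 px):
    · · · · ·
    · · · · ·
    · · · · ·
    █ · · · ·
    █ · · · ·
    · · · · ·
    · · · · ·
    · · · · ·
    · · · · ·
T1:
  2·area = 12  (B↔C swapped to make it positive)
  edge (3, 2)→(4, 12): d=(1,10) inclusive
  edge (4, 12)→(2, 4): d=(-2,-8) inclusive
  edge (2, 4)→(3, 2): d=(1,-2) inclusive
    (1,1)@(3, 3): e=[1,10,1] → █
    (2,1)@(5, 3): e=[-19,26,5] → ·
    (1,2)@(3, 5): e=[3,6,3] → █
    (2,2)@(5, 5): e=[-17,22,7] → ·
    (1,3)@(3, 7): e=[5,2,5] → █
    (2,3)@(5, 7): e=[-15,18,9] → ·
    (1,4)@(3, 9): e=[7,-2,7] → ·
  covered (3 px):
    · · · · ·
    · █ · · ·
    · █ · · ·
    · █ · · ·
    · · · · ·
    · · · · ·
    · · · · ·
    · · · · ·
    · · · · ·

Result: [[0,3],[0,4]]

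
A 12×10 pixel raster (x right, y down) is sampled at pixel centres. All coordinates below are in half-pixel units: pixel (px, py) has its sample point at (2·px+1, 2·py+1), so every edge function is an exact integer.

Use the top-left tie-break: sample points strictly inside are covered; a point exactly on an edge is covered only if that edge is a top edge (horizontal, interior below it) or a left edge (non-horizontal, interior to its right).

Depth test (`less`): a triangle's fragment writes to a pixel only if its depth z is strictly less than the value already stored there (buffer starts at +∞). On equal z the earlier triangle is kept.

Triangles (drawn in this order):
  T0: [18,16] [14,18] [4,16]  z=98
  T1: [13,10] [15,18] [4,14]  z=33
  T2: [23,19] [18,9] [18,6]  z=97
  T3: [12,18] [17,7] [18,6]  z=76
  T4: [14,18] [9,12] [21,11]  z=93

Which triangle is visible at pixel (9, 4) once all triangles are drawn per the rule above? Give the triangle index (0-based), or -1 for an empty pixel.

T0:
  2·area = 28
  edge (18, 16)→(14, 18): d=(-4,2) right/bottom  bias=-1
  edge (14, 18)→(4, 16): d=(-10,-2) top-left  bias=+0
  edge (4, 16)→(18, 16): d=(14,0) top-left  bias=+0
    (4,8)@(9, 17): e=[14,0,14] → X  [on edge]
    (5,8)@(11, 17): e=[10,4,14] → X
    (6,8)@(13, 17): e=[6,8,14] → X
    (7,8)@(15, 17): e=[2,12,14] → X
    (8,8)@(17, 17): e=[-2,16,14] → .
    (4,9)@(9, 19): e=[6,-20,42] → .
    (5,9)@(11, 19): e=[2,-16,42] → .
    (6,9)@(13, 19): e=[-2,-12,42] → .
    (7,9)@(15, 19): e=[-6,-8,42] → .
    (9,9)@(19, 19): e=[-14,0,42] → .  [on edge]
  covered (4 px):
    . . . . . . . . . . . .
    . . . . . . . . . . . .
    . . . . . . . . . . . .
    . . . . . . . . . . . .
    . . . . . . . . . . . .
    . . . . . . . . . . . .
    . . . . . . . . . . . .
    . . . . . . . . . . . .
    . . . . X X X X . . . .
    . . . . . . . . . . . .
T1:
  2·area = 80
  edge (13, 10)→(15, 18): d=(2,8) right/bottom  bias=-1
  edge (15, 18)→(4, 14): d=(-11,-4) top-left  bias=+0
  edge (4, 14)→(13, 10): d=(9,-4) top-left  bias=+0
    (5,5)@(11, 11): e=[18,61,1] → X
    (6,5)@(13, 11): e=[2,69,9] → X
    (7,5)@(15, 11): e=[-14,77,17] → .
    (3,6)@(7, 13): e=[54,23,3] → X
    (4,6)@(9, 13): e=[38,31,11] → X
    (7,6)@(15, 13): e=[-10,55,35] → .
    (3,7)@(7, 15): e=[58,1,21] → X
    (7,7)@(15, 15): e=[-6,33,53] → .
    (3,8)@(7, 17): e=[62,-21,39] → .
    (4,8)@(9, 17): e=[46,-13,47] → .
    (5,8)@(11, 17): e=[30,-5,55] → .
    (6,8)@(13, 17): e=[14,3,63] → X
  covered (11 px):
    . . . . . . . . . . . .
    . . . . . . . . . . . .
    . . . . . . . . . . . .
    . . . . . . . . . . . .
    . . . . . . . . . . . .
    . . . . . X X . . . . .
    . . . X X X X . . . . .
    . . . X X X X . . . . .
    . . . . . . X . . . . .
    . . . . . . . . . . . .
T2:
  2·area = 15
  edge (23, 19)→(18, 9): d=(-5,-10) top-left  bias=+0
  edge (18, 9)→(18, 6): d=(0,-3) top-left  bias=+0
  edge (18, 6)→(23, 19): d=(5,13) right/bottom  bias=-1
    (7,1)@(15, 3): e=[0,-9,24] → .  [on edge]
    (8,3)@(17, 7): e=[0,-3,18] → .  [on edge]
    (9,4)@(19, 9): e=[10,3,2] → X
    (10,4)@(21, 9): e=[30,9,-24] → .
    (9,5)@(19, 11): e=[0,3,12] → X  [on edge]
    (10,5)@(21, 11): e=[20,9,-14] → .
    (9,6)@(19, 13): e=[-10,3,22] → .
    (10,7)@(21, 15): e=[0,9,6] → X  [on edge]
    (11,7)@(23, 15): e=[20,15,-20] → .
    (10,8)@(21, 17): e=[-10,9,16] → .
    (11,9)@(23, 19): e=[0,15,0] → .  [on edge]
  covered (3 px):
    . . . . . . . . . . . .
    . . . . . . . . . . . .
    . . . . . . . . . . . .
    . . . . . . . . . . . .
    . . . . . . . . . X . .
    . . . . . . . . . X . .
    . . . . . . . . . . . .
    . . . . . . . . . . X .
    . . . . . . . . . . . .
    . . . . . . . . . . . .
T3:
  2·area = 6
  edge (12, 18)→(17, 7): d=(5,-11) top-left  bias=+0
  edge (17, 7)→(18, 6): d=(1,-1) top-left  bias=+0
  edge (18, 6)→(12, 18): d=(-6,12) right/bottom  bias=-1
    (11,0)@(23, 1): e=[36,0,-30] → .  [on edge]
    (10,1)@(21, 3): e=[24,0,-18] → .  [on edge]
    (9,2)@(19, 5): e=[12,0,-6] → .  [on edge]
    (8,3)@(17, 7): e=[0,0,6] → X  [on edge]
    (9,3)@(19, 7): e=[22,2,-18] → .
    (7,4)@(15, 9): e=[-12,0,18] → .  [on edge]
    (8,4)@(17, 9): e=[10,2,-6] → .
    (6,5)@(13, 11): e=[-24,0,30] → .  [on edge]
    (5,6)@(11, 13): e=[-36,0,42] → .  [on edge]
    (4,7)@(9, 15): e=[-48,0,54] → .  [on edge]
    (3,8)@(7, 17): e=[-60,0,66] → .  [on edge]
    (2,9)@(5, 19): e=[-72,0,78] → .  [on edge]
  covered (1 px):
    . . . . . . . . . . . .
    . . . . . . . . . . . .
    . . . . . . . . . . . .
    . . . . . . . . X . . .
    . . . . . . . . . . . .
    . . . . . . . . . . . .
    . . . . . . . . . . . .
    . . . . . . . . . . . .
    . . . . . . . . . . . .
    . . . . . . . . . . . .
T4:
  2·area = 77
  edge (14, 18)→(9, 12): d=(-5,-6) top-left  bias=+0
  edge (9, 12)→(21, 11): d=(12,-1) top-left  bias=+0
  edge (21, 11)→(14, 18): d=(-7,7) right/bottom  bias=-1
    (11,4)@(23, 9): e=[99,-22,0] → .  [on edge]
    (10,5)@(21, 11): e=[77,0,0] → .  [on edge]
    (5,6)@(11, 13): e=[7,14,56] → X
    (6,6)@(13, 13): e=[19,16,42] → X
    (7,6)@(15, 13): e=[31,18,28] → X
    (8,6)@(17, 13): e=[43,20,14] → X
    (9,6)@(19, 13): e=[55,22,0] → .  [on edge]
    (5,7)@(11, 15): e=[-3,38,42] → .
    (6,7)@(13, 15): e=[9,40,28] → X
    (8,7)@(17, 15): e=[33,44,0] → .  [on edge]
    (6,8)@(13, 17): e=[-1,64,14] → .
    (7,8)@(15, 17): e=[11,66,0] → .  [on edge]
    (6,9)@(13, 19): e=[-11,88,0] → .  [on edge]
  covered (6 px):
    . . . . . . . . . . . .
    . . . . . . . . . . . .
    . . . . . . . . . . . .
    . . . . . . . . . . . .
    . . . . . . . . . . . .
    . . . . . . . . . . . .
    . . . . . X X X X . . .
    . . . . . . X X . . . .
    . . . . . . . . . . . .
    . . . . . . . . . . . .

Z-buffer (winner per pixel, '.' = empty):
  . . . . . . . . . . . .
  . . . . . . . . . . . .
  . . . . . . . . . . . .
  . . . . . . . . 3 . . .
  . . . . . . . . . 2 . .
  . . . . . 1 1 . . 2 . .
  . . . 1 1 1 1 4 4 . . .
  . . . 1 1 1 1 4 . . 2 .
  . . . . 0 0 1 0 . . . .
  . . . . . . . . . . . .

Final: 2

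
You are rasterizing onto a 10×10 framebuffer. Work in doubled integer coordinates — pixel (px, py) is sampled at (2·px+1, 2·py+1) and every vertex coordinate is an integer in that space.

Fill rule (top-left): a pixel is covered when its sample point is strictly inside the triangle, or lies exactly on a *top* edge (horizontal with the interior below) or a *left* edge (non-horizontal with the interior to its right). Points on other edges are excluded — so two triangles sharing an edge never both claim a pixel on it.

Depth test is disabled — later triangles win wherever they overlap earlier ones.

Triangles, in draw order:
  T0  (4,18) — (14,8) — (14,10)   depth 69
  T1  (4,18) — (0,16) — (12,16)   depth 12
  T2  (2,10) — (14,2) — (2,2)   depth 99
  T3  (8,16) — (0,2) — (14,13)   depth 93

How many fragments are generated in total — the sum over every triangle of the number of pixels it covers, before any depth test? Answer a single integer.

T0:
  2·area = 20
  edge (4, 18)→(14, 8): d=(10,-10) top-left  bias=+0
  edge (14, 8)→(14, 10): d=(0,2) right/bottom  bias=-1
  edge (14, 10)→(4, 18): d=(-10,8) right/bottom  bias=-1
    (9,1)@(19, 3): e=[0,-10,30] → ·  [on edge]
    (8,2)@(17, 5): e=[0,-6,26] → ·  [on edge]
    (7,3)@(15, 7): e=[0,-2,22] → ·  [on edge]
    (6,4)@(13, 9): e=[0,2,18] → █  [on edge]
    (7,4)@(15, 9): e=[20,-2,2] → ·
    (5,5)@(11, 11): e=[0,6,14] → █  [on edge]
    (6,5)@(13, 11): e=[20,2,-2] → ·
    (4,6)@(9, 13): e=[0,10,10] → █  [on edge]
    (5,6)@(11, 13): e=[20,6,-6] → ·
    (3,7)@(7, 15): e=[0,14,6] → █  [on edge]
    (4,7)@(9, 15): e=[20,10,-10] → ·
    (2,8)@(5, 17): e=[0,18,2] → █  [on edge]
    (1,9)@(3, 19): e=[0,22,-2] → ·  [on edge]
  covered (5 px):
    · · · · · · · · · ·
    · · · · · · · · · ·
    · · · · · · · · · ·
    · · · · · · · · · ·
    · · · · · · █ · · ·
    · · · · · █ · · · ·
    · · · · █ · · · · ·
    · · · █ · · · · · ·
    · · █ · · · · · · ·
    · · · · · · · · · ·
T1:
  2·area = 24
  edge (4, 18)→(0, 16): d=(-4,-2) top-left  bias=+0
  edge (0, 16)→(12, 16): d=(12,0) top-left  bias=+0
  edge (12, 16)→(4, 18): d=(-8,2) right/bottom  bias=-1
    (1,8)@(3, 17): e=[2,12,10] → █
    (2,8)@(5, 17): e=[6,12,6] → █
    (3,8)@(7, 17): e=[10,12,2] → █
    (4,8)@(9, 17): e=[14,12,-2] → ·
    (1,9)@(3, 19): e=[-6,36,-6] → ·
    (2,9)@(5, 19): e=[-2,36,-10] → ·
    (3,9)@(7, 19): e=[2,36,-14] → ·
  covered (3 px):
    · · · · · · · · · ·
    · · · · · · · · · ·
    · · · · · · · · · ·
    · · · · · · · · · ·
    · · · · · · · · · ·
    · · · · · · · · · ·
    · · · · · · · · · ·
    · · · · · · · · · ·
    · █ █ █ · · · · · ·
    · · · · · · · · · ·
T2:
  2·area = 96  (B↔C swapped to make it positive)
  edge (2, 10)→(2, 2): d=(0,-8) top-left  bias=+0
  edge (2, 2)→(14, 2): d=(12,0) top-left  bias=+0
  edge (14, 2)→(2, 10): d=(-12,8) right/bottom  bias=-1
    (1,1)@(3, 3): e=[8,12,76] → █
    (2,1)@(5, 3): e=[24,12,60] → █
    (3,1)@(7, 3): e=[40,12,44] → █
    (4,1)@(9, 3): e=[56,12,28] → █
    (5,1)@(11, 3): e=[72,12,12] → █
    (6,1)@(13, 3): e=[88,12,-4] → ·
    (1,2)@(3, 5): e=[8,36,52] → █
    (5,2)@(11, 5): e=[72,36,-12] → ·
    (1,3)@(3, 7): e=[8,60,28] → █
    (3,3)@(7, 7): e=[40,60,-4] → ·
    (4,3)@(9, 7): e=[56,60,-20] → ·
    (1,4)@(3, 9): e=[8,84,4] → █
  covered (12 px):
    · · · · · · · · · ·
    · █ █ █ █ █ · · · ·
    · █ █ █ █ · · · · ·
    · █ █ · · · · · · ·
    · █ · · · · · · · ·
    · · · · · · · · · ·
    · · · · · · · · · ·
    · · · · · · · · · ·
    · · · · · · · · · ·
    · · · · · · · · · ·
T3:
  2·area = 108
  edge (8, 16)→(0, 2): d=(-8,-14) top-left  bias=+0
  edge (0, 2)→(14, 13): d=(14,11) right/bottom  bias=-1
  edge (14, 13)→(8, 16): d=(-6,3) right/bottom  bias=-1
    (0,1)@(1, 3): e=[6,3,99] → █
    (1,1)@(3, 3): e=[34,-19,93] → ·
    (0,2)@(1, 5): e=[-10,31,87] → ·
    (1,2)@(3, 5): e=[18,9,81] → █
    (2,2)@(5, 5): e=[46,-13,75] → ·
    (1,3)@(3, 7): e=[2,37,69] → █
    (2,3)@(5, 7): e=[30,15,63] → █
    (3,3)@(7, 7): e=[58,-7,57] → ·
    (1,4)@(3, 9): e=[-14,65,57] → ·
    (2,4)@(5, 9): e=[14,43,51] → █
    (3,4)@(7, 9): e=[42,21,45] → █
    (4,4)@(9, 9): e=[70,-1,39] → ·
  covered (14 px):
    · · · · · · · · · ·
    █ · · · · · · · · ·
    · █ · · · · · · · ·
    · █ █ · · · · · · ·
    · · █ █ · · · · · ·
    · · · █ █ █ · · · ·
    · · · █ █ █ █ · · ·
    · · · · █ · · · · ·
    · · · · · · · · · ·
    · · · · · · · · · ·

Final: 34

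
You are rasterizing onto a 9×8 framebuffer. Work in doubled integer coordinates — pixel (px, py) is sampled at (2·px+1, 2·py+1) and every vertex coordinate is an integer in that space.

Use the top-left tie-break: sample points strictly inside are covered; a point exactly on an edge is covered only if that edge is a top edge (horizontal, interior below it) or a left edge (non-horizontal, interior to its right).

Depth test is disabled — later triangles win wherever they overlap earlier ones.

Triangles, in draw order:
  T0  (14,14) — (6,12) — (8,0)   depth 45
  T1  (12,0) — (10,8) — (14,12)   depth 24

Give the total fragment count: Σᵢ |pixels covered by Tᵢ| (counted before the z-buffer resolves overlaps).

T0:
  2·area = 100
  edge (14, 14)→(6, 12): d=(-8,-2) top-left  bias=+0
  edge (6, 12)→(8, 0): d=(2,-12) top-left  bias=+0
  edge (8, 0)→(14, 14): d=(6,14) right/bottom  bias=-1
    (4,1)@(9, 3): e=[78,18,4] → X
    (5,1)@(11, 3): e=[82,42,-24] → .
    (4,2)@(9, 5): e=[62,22,16] → X
    (5,2)@(11, 5): e=[66,46,-12] → .
    (3,3)@(7, 7): e=[42,2,56] → X
    (5,3)@(11, 7): e=[50,50,0] → .  [on edge]
    (3,4)@(7, 9): e=[26,6,68] → X
    (5,4)@(11, 9): e=[34,54,12] → X
    (6,4)@(13, 9): e=[38,78,-16] → .
    (3,5)@(7, 11): e=[10,10,80] → X
    (6,5)@(13, 11): e=[22,82,-4] → .
    (3,6)@(7, 13): e=[-6,14,92] → .
  covered (12 px):
    . . . . . . . . .
    . . . . X . . . .
    . . . . X . . . .
    . . . X X . . . .
    . . . X X X . . .
    . . . X X X . . .
    . . . . . X X . .
    . . . . . . . . .
T1:
  2·area = 40  (B↔C swapped to make it positive)
  edge (12, 0)→(14, 12): d=(2,12) right/bottom  bias=-1
  edge (14, 12)→(10, 8): d=(-4,-4) top-left  bias=+0
  edge (10, 8)→(12, 0): d=(2,-8) top-left  bias=+0
    (1,0)@(3, 1): e=[110,0,-70] → .  [on edge]
    (2,1)@(5, 3): e=[90,0,-50] → .  [on edge]
    (3,2)@(7, 5): e=[70,0,-30] → .  [on edge]
    (5,2)@(11, 5): e=[22,16,2] → X
    (6,2)@(13, 5): e=[-2,24,18] → .
    (4,3)@(9, 7): e=[50,0,-10] → .  [on edge]
    (5,3)@(11, 7): e=[26,8,6] → X
    (6,3)@(13, 7): e=[2,16,22] → X
    (7,3)@(15, 7): e=[-22,24,38] → .
    (5,4)@(11, 9): e=[30,0,10] → X  [on edge]
    (7,4)@(15, 9): e=[-18,16,42] → .
    (5,5)@(11, 11): e=[34,-8,14] → .
    (6,5)@(13, 11): e=[10,0,30] → X  [on edge]
    (7,6)@(15, 13): e=[-10,0,50] → .  [on edge]
    (8,7)@(17, 15): e=[-30,0,70] → .  [on edge]
  covered (6 px):
    . . . . . . . . .
    . . . . . . . . .
    . . . . . X . . .
    . . . . . X X . .
    . . . . . X X . .
    . . . . . . X . .
    . . . . . . . . .
    . . . . . . . . .

Answer: 18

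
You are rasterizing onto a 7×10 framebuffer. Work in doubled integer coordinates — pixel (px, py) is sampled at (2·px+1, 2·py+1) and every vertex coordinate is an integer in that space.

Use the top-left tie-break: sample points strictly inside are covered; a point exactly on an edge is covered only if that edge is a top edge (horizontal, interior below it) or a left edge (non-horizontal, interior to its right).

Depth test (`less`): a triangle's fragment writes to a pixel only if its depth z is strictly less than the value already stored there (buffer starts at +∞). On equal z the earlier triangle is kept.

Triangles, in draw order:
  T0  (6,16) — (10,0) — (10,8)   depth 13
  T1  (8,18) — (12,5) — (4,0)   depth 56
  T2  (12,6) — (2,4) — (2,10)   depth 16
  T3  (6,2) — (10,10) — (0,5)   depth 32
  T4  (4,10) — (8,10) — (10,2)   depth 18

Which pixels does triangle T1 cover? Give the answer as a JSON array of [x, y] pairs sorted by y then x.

T0:
  2·area = 32
  edge (6, 16)→(10, 0): d=(4,-16) top-left  bias=+0
  edge (10, 0)→(10, 8): d=(0,8) right/bottom  bias=-1
  edge (10, 8)→(6, 16): d=(-4,8) right/bottom  bias=-1
    (4,2)@(9, 5): e=[4,8,20] → █
    (5,2)@(11, 5): e=[36,-8,4] → ·
    (4,3)@(9, 7): e=[12,8,12] → █
    (5,3)@(11, 7): e=[44,-8,-4] → ·
    (4,4)@(9, 9): e=[20,8,4] → █
    (5,4)@(11, 9): e=[52,-8,-12] → ·
    (4,5)@(9, 11): e=[28,8,-4] → ·
    (3,6)@(7, 13): e=[4,24,4] → █
    (4,6)@(9, 13): e=[36,8,-12] → ·
    (3,7)@(7, 15): e=[12,24,-4] → ·
  covered (4 px):
    · · · · · · ·
    · · · · · · ·
    · · · · █ · ·
    · · · · █ · ·
    · · · · █ · ·
    · · · · · · ·
    · · · █ · · ·
    · · · · · · ·
    · · · · · · ·
    · · · · · · ·
T1:
  2·area = 124  (B↔C swapped to make it positive)
  edge (8, 18)→(4, 0): d=(-4,-18) top-left  bias=+0
  edge (4, 0)→(12, 5): d=(8,5) right/bottom  bias=-1
  edge (12, 5)→(8, 18): d=(-4,13) right/bottom  bias=-1
    (2,0)@(5, 1): e=[14,3,107] → █
    (3,0)@(7, 1): e=[50,-7,81] → ·
    (2,1)@(5, 3): e=[6,19,99] → █
    (3,1)@(7, 3): e=[42,9,73] → █
    (4,1)@(9, 3): e=[78,-1,47] → ·
    (2,2)@(5, 5): e=[-2,35,91] → ·
    (3,2)@(7, 5): e=[34,25,65] → █
    (4,2)@(9, 5): e=[70,15,39] → █
    (5,2)@(11, 5): e=[106,5,13] → █
    (6,2)@(13, 5): e=[142,-5,-13] → ·
    (3,3)@(7, 7): e=[26,41,57] → █
    (6,3)@(13, 7): e=[134,11,-21] → ·
  covered (15 px):
    · · █ · · · ·
    · · █ █ · · ·
    · · · █ █ █ ·
    · · · █ █ █ ·
    · · · █ █ · ·
    · · · █ █ · ·
    · · · █ █ · ·
    · · · · · · ·
    · · · · · · ·
    · · · · · · ·
T2:
  2·area = 60  (B↔C swapped to make it positive)
  edge (12, 6)→(2, 10): d=(-10,4) right/bottom  bias=-1
  edge (2, 10)→(2, 4): d=(0,-6) top-left  bias=+0
  edge (2, 4)→(12, 6): d=(10,2) right/bottom  bias=-1
    (1,2)@(3, 5): e=[46,6,8] → █
    (2,2)@(5, 5): e=[38,18,4] → █
    (3,2)@(7, 5): e=[30,30,0] → ·  [on edge]
    (1,3)@(3, 7): e=[26,6,28] → █
    (3,3)@(7, 7): e=[10,30,20] → █
    (4,3)@(9, 7): e=[2,42,16] → █
    (5,3)@(11, 7): e=[-6,54,12] → ·
    (1,4)@(3, 9): e=[6,6,48] → █
    (2,4)@(5, 9): e=[-2,18,44] → ·
    (3,4)@(7, 9): e=[-10,30,40] → ·
    (4,4)@(9, 9): e=[-18,42,36] → ·
    (1,5)@(3, 11): e=[-14,6,68] → ·
  covered (7 px):
    · · · · · · ·
    · · · · · · ·
    · █ █ · · · ·
    · █ █ █ █ · ·
    · █ · · · · ·
    · · · · · · ·
    · · · · · · ·
    · · · · · · ·
    · · · · · · ·
    · · · · · · ·
T3:
  2·area = 60
  edge (6, 2)→(10, 10): d=(4,8) right/bottom  bias=-1
  edge (10, 10)→(0, 5): d=(-10,-5) top-left  bias=+0
  edge (0, 5)→(6, 2): d=(6,-3) top-left  bias=+0
    (2,1)@(5, 3): e=[12,45,3] → █
    (3,1)@(7, 3): e=[-4,55,9] → ·
    (0,2)@(1, 5): e=[52,5,3] → █
    (1,2)@(3, 5): e=[36,15,9] → █
    (3,2)@(7, 5): e=[4,35,21] → █
    (4,2)@(9, 5): e=[-12,45,27] → ·
    (0,3)@(1, 7): e=[60,-15,15] → ·
    (1,3)@(3, 7): e=[44,-5,21] → ·
    (2,3)@(5, 7): e=[28,5,27] → █
    (4,3)@(9, 7): e=[-4,25,39] → ·
    (2,4)@(5, 9): e=[36,-15,39] → ·
    (3,4)@(7, 9): e=[20,-5,45] → ·
  covered (8 px):
    · · · · · · ·
    · · █ · · · ·
    █ █ █ █ · · ·
    · · █ █ · · ·
    · · · · █ · ·
    · · · · · · ·
    · · · · · · ·
    · · · · · · ·
    · · · · · · ·
    · · · · · · ·
T4:
  2·area = 32  (B↔C swapped to make it positive)
  edge (4, 10)→(10, 2): d=(6,-8) top-left  bias=+0
  edge (10, 2)→(8, 10): d=(-2,8) right/bottom  bias=-1
  edge (8, 10)→(4, 10): d=(-4,0) right/bottom  bias=-1
    (4,2)@(9, 5): e=[10,2,20] → █
    (5,2)@(11, 5): e=[26,-14,20] → ·
    (3,3)@(7, 7): e=[6,14,12] → █
    (4,3)@(9, 7): e=[22,-2,12] → ·
    (2,4)@(5, 9): e=[2,26,4] → █
    (4,4)@(9, 9): e=[34,-6,4] → ·
    (2,5)@(5, 11): e=[14,22,-4] → ·
    (3,5)@(7, 11): e=[30,6,-4] → ·
  covered (4 px):
    · · · · · · ·
    · · · · · · ·
    · · · · █ · ·
    · · · █ · · ·
    · · █ █ · · ·
    · · · · · · ·
    · · · · · · ·
    · · · · · · ·
    · · · · · · ·
    · · · · · · ·

Result: [[2,0],[2,1],[3,1],[3,2],[4,2],[5,2],[3,3],[4,3],[5,3],[3,4],[4,4],[3,5],[4,5],[3,6],[4,6]]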